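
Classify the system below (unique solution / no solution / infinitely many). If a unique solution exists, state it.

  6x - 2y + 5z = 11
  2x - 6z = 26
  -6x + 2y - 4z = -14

Row-reduce the augmented matrix:
R1 ← R1 / (6).
R2 ← R2 − 2·R1.
R3 ← R3 + 6·R1.
R2 ← R2 / (2/3).
R1 ← R1 + 1/3·R2.
R1 ← R1 + 3·R3.
R2 ← R2 + 23/2·R3.
Reading off the reduced rows gives x = 4, y = -1, z = -3.

x = 4, y = -1, z = -3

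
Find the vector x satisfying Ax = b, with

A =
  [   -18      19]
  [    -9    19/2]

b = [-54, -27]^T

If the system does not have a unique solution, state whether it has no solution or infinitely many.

infinitely many solutions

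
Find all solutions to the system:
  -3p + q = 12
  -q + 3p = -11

Row-reduce:
R1 ← R1 / (-3).
R2 ← R2 − 3·R1.
Row 2 reduces to 0 = 1, a contradiction. The system is inconsistent.

no solution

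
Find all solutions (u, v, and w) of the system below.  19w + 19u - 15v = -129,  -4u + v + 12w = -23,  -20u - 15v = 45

u = -3, v = 1, w = -3

Row-reduce the augmented matrix:
R1 ← R1 / (19).
R2 ← R2 + 4·R1.
R3 ← R3 + 20·R1.
R2 ← R2 / (-41/19).
R1 ← R1 + 15/19·R2.
R3 ← R3 + 585/19·R2.
R3 ← R3 / (-8540/41).
R1 ← R1 + 199/41·R3.
R2 ← R2 + 304/41·R3.
Reading off the reduced rows gives u = -3, v = 1, w = -3.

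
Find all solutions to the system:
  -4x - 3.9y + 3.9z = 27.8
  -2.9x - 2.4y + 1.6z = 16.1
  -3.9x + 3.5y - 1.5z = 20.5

x = -5, y = 2, z = 4

Row-reduce the augmented matrix:
R1 ← R1 / (-4).
R2 ← R2 + 29/10·R1.
R3 ← R3 + 39/10·R1.
R2 ← R2 / (171/400).
R1 ← R1 − 39/40·R2.
R3 ← R3 − 2921/400·R2.
R3 ← R3 / (13394/855).
R1 ← R1 − 104/57·R3.
R2 ← R2 + 491/171·R3.
Reading off the reduced rows gives x = -5, y = 2, z = 4.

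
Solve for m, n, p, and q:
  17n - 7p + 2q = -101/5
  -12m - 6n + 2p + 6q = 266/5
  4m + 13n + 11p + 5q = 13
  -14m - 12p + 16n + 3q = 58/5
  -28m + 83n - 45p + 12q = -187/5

m = -14/5, n = -3/5, p = 2, q = 2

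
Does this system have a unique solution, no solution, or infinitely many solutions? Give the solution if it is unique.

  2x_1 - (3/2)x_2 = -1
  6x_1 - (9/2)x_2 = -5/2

no solution

Row-reduce:
R1 ← R1 / (2).
R2 ← R2 − 6·R1.
Row 2 reduces to 0 = 1/2, a contradiction. The system is inconsistent.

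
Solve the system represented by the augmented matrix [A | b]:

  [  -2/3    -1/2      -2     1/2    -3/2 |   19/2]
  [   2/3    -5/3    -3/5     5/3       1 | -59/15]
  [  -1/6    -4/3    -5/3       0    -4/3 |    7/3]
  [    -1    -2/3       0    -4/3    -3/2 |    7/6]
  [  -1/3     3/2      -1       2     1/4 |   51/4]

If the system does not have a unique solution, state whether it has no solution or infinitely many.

Row-reduce the augmented matrix:
R1 ← R1 / (-2/3).
R2 ← R2 − 2/3·R1.
R3 ← R3 + 1/6·R1.
R4 ← R4 + 1·R1.
R5 ← R5 + 1/3·R1.
R2 ← R2 / (-13/6).
R1 ← R1 − 3/4·R2.
R3 ← R3 + 29/24·R2.
R4 ← R4 − 1/12·R2.
R5 ← R5 − 7/4·R2.
R3 ← R3 / (17/60).
R1 ← R1 − 21/10·R3.
R2 ← R2 − 6/5·R3.
R4 ← R4 − 29/10·R3.
R5 ← R5 + 21/10·R3.
R4 ← R4 / (198/17).
R1 ← R1 − 168/17·R4.
R2 ← R2 − 79/17·R4.
R3 ← R3 + 80/17·R4.
R5 ← R5 + 217/34·R4.
R5 ← R5 / (-181/792).
R1 ← R1 − 254/429·R5.
R2 ← R2 − 217/5148·R5.
R3 ← R3 − 70/99·R5.
R4 ← R4 − 3397/5148·R5.
Reading off the reduced rows gives x_1 = -6, x_2 = 3, x_3 = -4, x_4 = 1, x_5 = 1.

x_1 = -6, x_2 = 3, x_3 = -4, x_4 = 1, x_5 = 1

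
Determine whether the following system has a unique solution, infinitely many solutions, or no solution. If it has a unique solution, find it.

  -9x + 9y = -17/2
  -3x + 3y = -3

Row-reduce:
R1 ← R1 / (-9).
R2 ← R2 + 3·R1.
Row 2 reduces to 0 = -1/6, a contradiction. The system is inconsistent.

no solution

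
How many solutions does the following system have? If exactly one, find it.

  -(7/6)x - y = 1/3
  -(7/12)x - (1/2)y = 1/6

infinitely many solutions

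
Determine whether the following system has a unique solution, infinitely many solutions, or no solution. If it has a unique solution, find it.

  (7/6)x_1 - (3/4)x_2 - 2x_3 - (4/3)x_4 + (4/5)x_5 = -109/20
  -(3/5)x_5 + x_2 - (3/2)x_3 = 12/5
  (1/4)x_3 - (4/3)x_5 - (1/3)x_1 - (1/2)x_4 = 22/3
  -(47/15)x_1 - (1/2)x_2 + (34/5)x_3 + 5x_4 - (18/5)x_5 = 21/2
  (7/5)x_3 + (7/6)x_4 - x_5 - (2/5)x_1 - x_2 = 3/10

no solution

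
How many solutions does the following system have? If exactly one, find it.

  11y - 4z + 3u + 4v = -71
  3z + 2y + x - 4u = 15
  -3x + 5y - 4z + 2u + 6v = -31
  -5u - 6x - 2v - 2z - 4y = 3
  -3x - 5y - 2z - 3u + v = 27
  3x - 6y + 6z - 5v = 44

Row-reduce the augmented matrix:
Swap R1 and R2.
R3 ← R3 + 3·R1.
R4 ← R4 + 6·R1.
R5 ← R5 + 3·R1.
R6 ← R6 − 3·R1.
R2 ← R2 / (11).
R1 ← R1 − 2·R2.
R3 ← R3 − 11·R2.
R4 ← R4 − 8·R2.
R5 ← R5 − 1·R2.
R6 ← R6 + 12·R2.
R3 ← R3 / (9).
R1 ← R1 − 41/11·R3.
R2 ← R2 + 4/11·R3.
R4 ← R4 − 208/11·R3.
R5 ← R5 − 81/11·R3.
R6 ← R6 + 81/11·R3.
R4 ← R4 / (-383/99).
R1 ← R1 − 83/99·R4.
R2 ← R2 + 25/99·R4.
R3 ← R3 + 13/9·R4.
R5 ← R5 + 51/11·R4.
R6 ← R6 − 51/11·R4.
R5 ← R5 / (3799/383).
R1 ← R1 + 1352/383·R5.
R2 ← R2 − 398/383·R5.
R3 ← R3 − 1388/383·R5.
R4 ← R4 − 902/383·R5.
R6 ← R6 + 3799/383·R5.
R6 reduces to 0 = 0, so the extra equation is consistent.
Reading off the reduced rows gives x = 3, y = -6, z = 4, u = -3, v = 5.

x = 3, y = -6, z = 4, u = -3, v = 5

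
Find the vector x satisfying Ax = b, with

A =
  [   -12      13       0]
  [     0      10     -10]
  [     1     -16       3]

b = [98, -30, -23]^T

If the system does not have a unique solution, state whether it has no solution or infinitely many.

x_1 = -6, x_2 = 2, x_3 = 5

Row-reduce the augmented matrix:
R1 ← R1 / (-12).
R3 ← R3 − 1·R1.
R2 ← R2 / (10).
R1 ← R1 + 13/12·R2.
R3 ← R3 + 179/12·R2.
R3 ← R3 / (-143/12).
R1 ← R1 + 13/12·R3.
R2 ← R2 + 1·R3.
Reading off the reduced rows gives x_1 = -6, x_2 = 2, x_3 = 5.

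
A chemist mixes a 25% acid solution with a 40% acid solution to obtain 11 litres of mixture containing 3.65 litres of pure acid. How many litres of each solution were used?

Let a = litres of solution A, b = litres of solution B.
  a + b = 11
  (1/4)a + (2/5)b = 73/20
Row-reduce the augmented matrix:
R2 ← R2 − 1/4·R1.
R2 ← R2 / (3/20).
R1 ← R1 − 1·R2.
Reading off the reduced rows gives a = 5, b = 6.

litres of solution A: 5, litres of solution B: 6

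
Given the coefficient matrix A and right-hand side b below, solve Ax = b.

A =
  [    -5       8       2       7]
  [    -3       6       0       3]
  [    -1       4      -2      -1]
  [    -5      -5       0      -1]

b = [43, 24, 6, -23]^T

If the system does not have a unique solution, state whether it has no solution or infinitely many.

Row-reduce:
R1 ← R1 / (-5).
R2 ← R2 + 3·R1.
R3 ← R3 + 1·R1.
R4 ← R4 + 5·R1.
R2 ← R2 / (6/5).
R1 ← R1 + 8/5·R2.
R3 ← R3 − 12/5·R2.
R4 ← R4 + 13·R2.
Swap R3 and R4.
R3 ← R3 / (-15).
R1 ← R1 + 2·R3.
R2 ← R2 + 1·R3.
Row 4 reduces to 0 = 1, a contradiction. The system is inconsistent.

no solution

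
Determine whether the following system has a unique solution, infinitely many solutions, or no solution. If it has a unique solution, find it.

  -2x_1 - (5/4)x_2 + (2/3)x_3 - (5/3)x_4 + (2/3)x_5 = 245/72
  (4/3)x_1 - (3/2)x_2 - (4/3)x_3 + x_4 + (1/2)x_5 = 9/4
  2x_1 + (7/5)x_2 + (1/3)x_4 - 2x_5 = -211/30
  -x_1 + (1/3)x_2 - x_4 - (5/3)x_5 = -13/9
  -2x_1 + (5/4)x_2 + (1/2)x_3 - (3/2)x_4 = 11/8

x_1 = -3/2, x_2 = -1/2, x_3 = -2, x_4 = 0, x_5 = 5/3

Row-reduce the augmented matrix:
R1 ← R1 / (-2).
R2 ← R2 − 4/3·R1.
R3 ← R3 − 2·R1.
R4 ← R4 + 1·R1.
R5 ← R5 + 2·R1.
R2 ← R2 / (-7/3).
R1 ← R1 − 5/8·R2.
R3 ← R3 − 3/20·R2.
R4 ← R4 − 23/24·R2.
R5 ← R5 − 5/2·R2.
R3 ← R3 / (64/105).
R1 ← R1 + 4/7·R3.
R2 ← R2 − 8/21·R3.
R4 ← R4 + 44/63·R3.
R5 ← R5 + 47/42·R3.
R4 ← R4 / (-1007/576).
R1 ← R1 + 29/64·R4.
R2 ← R2 − 85/96·R4.
R3 ← R3 + 563/256·R4.
R5 ← R5 + 3707/1536·R4.
R5 ← R5 / (72415/32224).
R1 ← R1 + 481/1007·R5.
R2 ← R2 + 2345/2014·R5.
R3 ← R3 − 28589/16112·R5.
R4 ← R4 − 3537/2014·R5.
Reading off the reduced rows gives x_1 = -3/2, x_2 = -1/2, x_3 = -2, x_4 = 0, x_5 = 5/3.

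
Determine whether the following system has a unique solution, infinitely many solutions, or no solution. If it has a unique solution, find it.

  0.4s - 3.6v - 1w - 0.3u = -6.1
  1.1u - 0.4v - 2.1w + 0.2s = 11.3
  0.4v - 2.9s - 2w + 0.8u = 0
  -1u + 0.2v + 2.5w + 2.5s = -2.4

Row-reduce the augmented matrix:
R1 ← R1 / (-3/10).
R2 ← R2 − 11/10·R1.
R3 ← R3 − 4/5·R1.
R4 ← R4 + 1·R1.
R2 ← R2 / (-68/5).
R1 ← R1 − 12·R2.
R3 ← R3 + 46/5·R2.
R4 ← R4 − 61/5·R2.
R3 ← R3 / (-781/1020).
R1 ← R1 + 179/102·R3.
R2 ← R2 − 173/408·R3.
R4 ← R4 − 449/680·R3.
R4 ← R4 / (339/3124).
R1 ← R1 − 5407/781·R4.
R2 ← R2 + 5505/3124·R4.
R3 ← R3 − 3020/781·R4.
Reading off the reduced rows gives u = 3, v = 3, w = -4, s = 4.

u = 3, v = 3, w = -4, s = 4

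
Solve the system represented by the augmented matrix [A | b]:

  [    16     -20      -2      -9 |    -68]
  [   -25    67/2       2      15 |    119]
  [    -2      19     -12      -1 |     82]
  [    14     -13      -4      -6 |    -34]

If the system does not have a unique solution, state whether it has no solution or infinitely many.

Row-reduce:
R1 ← R1 / (16).
R2 ← R2 + 25·R1.
R3 ← R3 + 2·R1.
R4 ← R4 − 14·R1.
R2 ← R2 / (9/4).
R1 ← R1 + 5/4·R2.
R3 ← R3 − 33/2·R2.
R4 ← R4 − 9/2·R2.
R3 ← R3 / (-4).
R1 ← R1 + 3/4·R3.
R2 ← R2 + 1/2·R3.
Rank is 3 with 4 unknowns, leaving x_4 free.

infinitely many solutions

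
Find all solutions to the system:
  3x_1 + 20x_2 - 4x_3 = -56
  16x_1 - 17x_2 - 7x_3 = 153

Row-reduce:
R1 ← R1 / (3).
R2 ← R2 − 16·R1.
R2 ← R2 / (-371/3).
R1 ← R1 − 20/3·R2.
Rank is 2 with 3 unknowns, leaving x_3 free.

infinitely many solutions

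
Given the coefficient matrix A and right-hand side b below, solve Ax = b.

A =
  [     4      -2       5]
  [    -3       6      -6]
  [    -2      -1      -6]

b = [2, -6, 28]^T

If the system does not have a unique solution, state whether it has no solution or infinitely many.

Row-reduce the augmented matrix:
R1 ← R1 / (4).
R2 ← R2 + 3·R1.
R3 ← R3 + 2·R1.
R2 ← R2 / (9/2).
R1 ← R1 + 1/2·R2.
R3 ← R3 + 2·R2.
R3 ← R3 / (-9/2).
R1 ← R1 − 1·R3.
R2 ← R2 + 1/2·R3.
Reading off the reduced rows gives x_1 = 6, x_2 = -4, x_3 = -6.

x_1 = 6, x_2 = -4, x_3 = -6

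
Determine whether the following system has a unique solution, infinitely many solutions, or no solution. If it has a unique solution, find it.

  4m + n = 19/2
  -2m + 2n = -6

m = 5/2, n = -1/2

Row-reduce the augmented matrix:
R1 ← R1 / (4).
R2 ← R2 + 2·R1.
R2 ← R2 / (5/2).
R1 ← R1 − 1/4·R2.
Reading off the reduced rows gives m = 5/2, n = -1/2.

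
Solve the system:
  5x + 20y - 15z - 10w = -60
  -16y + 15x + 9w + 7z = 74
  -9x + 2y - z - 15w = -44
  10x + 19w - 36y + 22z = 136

no solution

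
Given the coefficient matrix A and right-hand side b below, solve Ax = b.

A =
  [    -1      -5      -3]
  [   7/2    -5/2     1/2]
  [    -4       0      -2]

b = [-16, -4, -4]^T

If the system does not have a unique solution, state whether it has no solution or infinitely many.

infinitely many solutions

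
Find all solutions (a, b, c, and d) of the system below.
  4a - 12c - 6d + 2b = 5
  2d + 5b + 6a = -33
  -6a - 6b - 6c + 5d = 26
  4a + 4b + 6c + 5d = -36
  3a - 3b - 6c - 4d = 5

Row-reduce:
R1 ← R1 / (4).
R2 ← R2 − 6·R1.
R3 ← R3 + 6·R1.
R4 ← R4 − 4·R1.
R5 ← R5 − 3·R1.
R2 ← R2 / (2).
R1 ← R1 − 1/2·R2.
R3 ← R3 + 3·R2.
R4 ← R4 − 2·R2.
R5 ← R5 + 9/2·R2.
R3 ← R3 / (3).
R1 ← R1 + 15/2·R3.
R2 ← R2 − 9·R3.
R5 ← R5 − 87/2·R3.
Swap R4 and R5.
R4 ← R4 / (-156).
R1 ← R1 − 27·R4.
R2 ← R2 + 32·R4.
R3 ← R3 − 25/6·R4.
Row 5 reduces to 0 = -1/2, a contradiction. The system is inconsistent.

no solution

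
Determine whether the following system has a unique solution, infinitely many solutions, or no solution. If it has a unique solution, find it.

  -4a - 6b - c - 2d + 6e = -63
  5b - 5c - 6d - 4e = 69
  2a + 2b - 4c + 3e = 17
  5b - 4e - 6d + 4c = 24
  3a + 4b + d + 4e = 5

Row-reduce the augmented matrix:
R1 ← R1 / (-4).
R3 ← R3 − 2·R1.
R5 ← R5 − 3·R1.
R2 ← R2 / (5).
R1 ← R1 − 3/2·R2.
R3 ← R3 + 1·R2.
R4 ← R4 − 5·R2.
R5 ← R5 + 1/2·R2.
R3 ← R3 / (-11/2).
R1 ← R1 − 7/4·R3.
R2 ← R2 + 1·R3.
R4 ← R4 − 9·R3.
R5 ← R5 + 5/4·R3.
R4 ← R4 / (-18/5).
R1 ← R1 − 8/5·R4.
R2 ← R2 + 4/5·R4.
R3 ← R3 − 2/5·R4.
R5 ← R5 + 3/5·R4.
R5 ← R5 / (11/2).
R1 ← R1 − 113/22·R5.
R2 ← R2 + 40/11·R5.
R4 ← R4 + 26/11·R5.
Reading off the reduced rows gives a = 0, b = 6, c = -5, d = 1, e = -5.

a = 0, b = 6, c = -5, d = 1, e = -5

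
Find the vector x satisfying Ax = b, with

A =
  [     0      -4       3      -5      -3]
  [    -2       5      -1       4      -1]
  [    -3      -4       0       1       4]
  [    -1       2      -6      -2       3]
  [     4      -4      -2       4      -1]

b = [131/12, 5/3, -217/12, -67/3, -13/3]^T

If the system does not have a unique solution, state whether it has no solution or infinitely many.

x_1 = 3/2, x_2 = 4/3, x_3 = 3, x_4 = -1/4, x_5 = -2

Row-reduce the augmented matrix:
Swap R1 and R2.
R1 ← R1 / (-2).
R3 ← R3 + 3·R1.
R4 ← R4 + 1·R1.
R5 ← R5 − 4·R1.
R2 ← R2 / (-4).
R1 ← R1 + 5/2·R2.
R3 ← R3 + 23/2·R2.
R4 ← R4 + 1/2·R2.
R5 ← R5 − 6·R2.
R3 ← R3 / (-57/8).
R1 ← R1 + 11/8·R3.
R2 ← R2 + 3/4·R3.
R4 ← R4 + 47/8·R3.
R5 ← R5 − 1/2·R3.
R4 ← R4 / (-211/19).
R1 ← R1 + 13/19·R4.
R2 ← R2 − 5/19·R4.
R3 ← R3 + 25/19·R4.
R5 ← R5 − 98/19·R4.
R5 ← R5 / (-2135/211).
R1 ← R1 − 27/211·R5.
R2 ← R2 + 583/633·R5.
R3 ← R3 + 224/211·R5.
R4 ← R4 − 443/633·R5.
Reading off the reduced rows gives x_1 = 3/2, x_2 = 4/3, x_3 = 3, x_4 = -1/4, x_5 = -2.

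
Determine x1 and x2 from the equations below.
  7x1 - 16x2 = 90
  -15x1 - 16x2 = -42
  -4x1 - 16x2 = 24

x1 = 6, x2 = -3

Row-reduce the augmented matrix:
R1 ← R1 / (7).
R2 ← R2 + 15·R1.
R3 ← R3 + 4·R1.
R2 ← R2 / (-352/7).
R1 ← R1 + 16/7·R2.
R3 ← R3 + 176/7·R2.
R3 reduces to 0 = 0, so the extra equation is consistent.
Reading off the reduced rows gives x1 = 6, x2 = -3.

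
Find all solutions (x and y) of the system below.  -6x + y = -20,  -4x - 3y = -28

x = 4, y = 4

From equation 1: y = -20 + 6·x.
Substitute into equation 2 and solve: x = 4.
Then y = 4.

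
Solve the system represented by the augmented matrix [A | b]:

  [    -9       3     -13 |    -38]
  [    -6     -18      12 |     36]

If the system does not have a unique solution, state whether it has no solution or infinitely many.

Row-reduce:
R1 ← R1 / (-9).
R2 ← R2 + 6·R1.
R2 ← R2 / (-20).
R1 ← R1 + 1/3·R2.
Rank is 2 with 3 unknowns, leaving x_3 free.

infinitely many solutions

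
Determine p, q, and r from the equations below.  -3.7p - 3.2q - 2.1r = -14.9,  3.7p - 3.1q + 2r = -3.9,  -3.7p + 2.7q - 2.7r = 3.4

p = 2, q = 3, r = -1

Row-reduce the augmented matrix:
R1 ← R1 / (-37/10).
R2 ← R2 − 37/10·R1.
R3 ← R3 + 37/10·R1.
R2 ← R2 / (-63/10).
R1 ← R1 − 32/37·R2.
R3 ← R3 − 59/10·R2.
R3 ← R3 / (-437/630).
R1 ← R1 − 1291/2331·R3.
R2 ← R2 − 1/63·R3.
Reading off the reduced rows gives p = 2, q = 3, r = -1.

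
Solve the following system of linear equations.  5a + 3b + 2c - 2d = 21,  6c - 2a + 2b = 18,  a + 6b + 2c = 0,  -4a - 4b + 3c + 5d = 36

a = 6, b = -3, c = 6, d = 6

Row-reduce the augmented matrix:
R1 ← R1 / (5).
R2 ← R2 + 2·R1.
R3 ← R3 − 1·R1.
R4 ← R4 + 4·R1.
R2 ← R2 / (16/5).
R1 ← R1 − 3/5·R2.
R3 ← R3 − 27/5·R2.
R4 ← R4 + 8/5·R2.
R3 ← R3 / (-79/8).
R1 ← R1 + 7/8·R3.
R2 ← R2 − 17/8·R3.
R4 ← R4 − 8·R3.
R4 ← R4 / (349/79).
R1 ← R1 + 32/79·R4.
R2 ← R2 − 10/79·R4.
R3 ← R3 + 14/79·R4.
Reading off the reduced rows gives a = 6, b = -3, c = 6, d = 6.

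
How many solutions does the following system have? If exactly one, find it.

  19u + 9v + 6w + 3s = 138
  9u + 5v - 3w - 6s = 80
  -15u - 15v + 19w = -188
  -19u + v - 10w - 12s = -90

u = 6, v = 4, w = -2, s = 0

Row-reduce the augmented matrix:
R1 ← R1 / (19).
R2 ← R2 − 9·R1.
R3 ← R3 + 15·R1.
R4 ← R4 + 19·R1.
R2 ← R2 / (14/19).
R1 ← R1 − 9/19·R2.
R3 ← R3 + 150/19·R2.
R4 ← R4 − 10·R2.
R3 ← R3 / (-272/7).
R1 ← R1 − 57/14·R3.
R2 ← R2 + 111/14·R3.
R4 ← R4 − 527/7·R3.
R4 ← R4 / (-231/4).
R1 ← R1 + 429/136·R4.
R2 ← R2 − 771/136·R4.
R3 ← R3 − 135/68·R4.
Reading off the reduced rows gives u = 6, v = 4, w = -2, s = 0.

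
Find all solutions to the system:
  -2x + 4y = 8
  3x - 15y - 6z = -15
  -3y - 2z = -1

Row-reduce:
R1 ← R1 / (-2).
R2 ← R2 − 3·R1.
R2 ← R2 / (-9).
R1 ← R1 + 2·R2.
R3 ← R3 + 3·R2.
Rank is 2 with 3 unknowns, leaving z free.

infinitely many solutions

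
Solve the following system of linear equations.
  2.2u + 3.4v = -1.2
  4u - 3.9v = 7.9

Row-reduce the augmented matrix:
R1 ← R1 / (11/5).
R2 ← R2 − 4·R1.
R2 ← R2 / (-1109/110).
R1 ← R1 − 17/11·R2.
Reading off the reduced rows gives u = 1, v = -1.

u = 1, v = -1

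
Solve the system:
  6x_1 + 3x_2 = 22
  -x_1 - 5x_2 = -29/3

x_1 = 3, x_2 = 4/3

Row-reduce the augmented matrix:
R1 ← R1 / (6).
R2 ← R2 + 1·R1.
R2 ← R2 / (-9/2).
R1 ← R1 − 1/2·R2.
Reading off the reduced rows gives x_1 = 3, x_2 = 4/3.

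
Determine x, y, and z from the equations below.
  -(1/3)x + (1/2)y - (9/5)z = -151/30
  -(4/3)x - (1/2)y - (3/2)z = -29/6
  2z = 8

x = -2, y = 3, z = 4

Row-reduce the augmented matrix:
R1 ← R1 / (-1/3).
R2 ← R2 + 4/3·R1.
R2 ← R2 / (-5/2).
R1 ← R1 + 3/2·R2.
R3 ← R3 / (2).
R1 ← R1 − 99/50·R3.
R2 ← R2 + 57/25·R3.
Reading off the reduced rows gives x = -2, y = 3, z = 4.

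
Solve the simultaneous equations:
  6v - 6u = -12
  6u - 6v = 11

no solution

Row-reduce:
R1 ← R1 / (-6).
R2 ← R2 − 6·R1.
Row 2 reduces to 0 = -1, a contradiction. The system is inconsistent.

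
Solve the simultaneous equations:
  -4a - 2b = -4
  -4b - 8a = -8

infinitely many solutions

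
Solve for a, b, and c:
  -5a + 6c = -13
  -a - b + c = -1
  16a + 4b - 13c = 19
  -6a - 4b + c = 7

Row-reduce the augmented matrix:
R1 ← R1 / (-5).
R2 ← R2 + 1·R1.
R3 ← R3 − 16·R1.
R4 ← R4 + 6·R1.
R2 ← R2 / (-1).
R3 ← R3 − 4·R2.
R4 ← R4 + 4·R2.
R3 ← R3 / (27/5).
R1 ← R1 + 6/5·R3.
R2 ← R2 − 1/5·R3.
R4 ← R4 + 27/5·R3.
R4 reduces to 0 = 0, so the extra equation is consistent.
Reading off the reduced rows gives a = -1, b = -1, c = -3.

a = -1, b = -1, c = -3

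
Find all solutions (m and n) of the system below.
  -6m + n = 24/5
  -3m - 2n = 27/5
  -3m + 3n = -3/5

m = -1, n = -6/5

Row-reduce the augmented matrix:
R1 ← R1 / (-6).
R2 ← R2 + 3·R1.
R3 ← R3 + 3·R1.
R2 ← R2 / (-5/2).
R1 ← R1 + 1/6·R2.
R3 ← R3 − 5/2·R2.
R3 reduces to 0 = 0, so the extra equation is consistent.
Reading off the reduced rows gives m = -1, n = -6/5.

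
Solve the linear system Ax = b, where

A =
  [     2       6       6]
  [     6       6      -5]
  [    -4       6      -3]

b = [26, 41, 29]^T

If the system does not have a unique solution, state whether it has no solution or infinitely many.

x_1 = 1, x_2 = 5, x_3 = -1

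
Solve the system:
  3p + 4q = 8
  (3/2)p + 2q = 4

infinitely many solutions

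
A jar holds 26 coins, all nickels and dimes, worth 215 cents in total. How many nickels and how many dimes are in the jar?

Let n = nickels, d = dimes.
  n + d = 26
  5n + 10d = 215
Row-reduce the augmented matrix:
R2 ← R2 − 5·R1.
R2 ← R2 / (5).
R1 ← R1 − 1·R2.
Reading off the reduced rows gives n = 9, d = 17.

nickels: 9, dimes: 17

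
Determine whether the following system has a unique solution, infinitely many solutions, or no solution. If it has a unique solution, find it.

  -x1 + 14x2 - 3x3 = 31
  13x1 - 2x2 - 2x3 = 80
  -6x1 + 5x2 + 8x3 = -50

x1 = 6, x2 = 2, x3 = -3

Row-reduce the augmented matrix:
R1 ← R1 / (-1).
R2 ← R2 − 13·R1.
R3 ← R3 + 6·R1.
R2 ← R2 / (180).
R1 ← R1 + 14·R2.
R3 ← R3 + 79·R2.
R3 ← R3 / (1441/180).
R1 ← R1 + 17/90·R3.
R2 ← R2 + 41/180·R3.
Reading off the reduced rows gives x1 = 6, x2 = 2, x3 = -3.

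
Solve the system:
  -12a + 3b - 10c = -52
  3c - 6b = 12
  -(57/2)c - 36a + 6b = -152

Row-reduce:
R1 ← R1 / (-12).
R3 ← R3 + 36·R1.
R2 ← R2 / (-6).
R1 ← R1 + 1/4·R2.
R3 ← R3 + 3·R2.
Row 3 reduces to 0 = -2, a contradiction. The system is inconsistent.

no solution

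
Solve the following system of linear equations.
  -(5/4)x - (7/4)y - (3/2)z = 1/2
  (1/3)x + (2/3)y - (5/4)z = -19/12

infinitely many solutions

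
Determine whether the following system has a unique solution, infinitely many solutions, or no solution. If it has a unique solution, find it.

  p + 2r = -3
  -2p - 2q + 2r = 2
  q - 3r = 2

Row-reduce:
R2 ← R2 + 2·R1.
R2 ← R2 / (-2).
R3 ← R3 − 1·R2.
Rank is 2 with 3 unknowns, leaving r free.

infinitely many solutions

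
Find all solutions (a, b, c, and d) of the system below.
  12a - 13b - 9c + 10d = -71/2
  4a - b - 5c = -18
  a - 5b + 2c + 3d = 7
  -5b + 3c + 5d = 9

no solution

Row-reduce:
R1 ← R1 / (12).
R2 ← R2 − 4·R1.
R3 ← R3 − 1·R1.
R2 ← R2 / (10/3).
R1 ← R1 + 13/12·R2.
R3 ← R3 + 47/12·R2.
R4 ← R4 + 5·R2.
R3 ← R3 / (2/5).
R1 ← R1 + 7/5·R3.
R2 ← R2 + 3/5·R3.
Row 4 reduces to 0 = -1/4, a contradiction. The system is inconsistent.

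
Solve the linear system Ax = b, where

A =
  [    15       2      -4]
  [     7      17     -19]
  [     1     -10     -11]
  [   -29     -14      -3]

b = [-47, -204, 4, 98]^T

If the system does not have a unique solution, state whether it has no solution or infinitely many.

x_1 = -1, x_2 = -6, x_3 = 5

Row-reduce the augmented matrix:
R1 ← R1 / (15).
R2 ← R2 − 7·R1.
R3 ← R3 − 1·R1.
R4 ← R4 + 29·R1.
R2 ← R2 / (241/15).
R1 ← R1 − 2/15·R2.
R3 ← R3 + 152/15·R2.
R4 ← R4 + 152/15·R2.
R3 ← R3 / (-5191/241).
R1 ← R1 + 30/241·R3.
R2 ← R2 + 257/241·R3.
R4 ← R4 + 5191/241·R3.
R4 reduces to 0 = 0, so the extra equation is consistent.
Reading off the reduced rows gives x_1 = -1, x_2 = -6, x_3 = 5.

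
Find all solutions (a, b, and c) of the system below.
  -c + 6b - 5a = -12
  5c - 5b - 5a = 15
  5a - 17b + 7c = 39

Row-reduce:
R1 ← R1 / (-5).
R2 ← R2 + 5·R1.
R3 ← R3 − 5·R1.
R2 ← R2 / (-11).
R1 ← R1 + 6/5·R2.
R3 ← R3 + 11·R2.
Rank is 2 with 3 unknowns, leaving c free.

infinitely many solutions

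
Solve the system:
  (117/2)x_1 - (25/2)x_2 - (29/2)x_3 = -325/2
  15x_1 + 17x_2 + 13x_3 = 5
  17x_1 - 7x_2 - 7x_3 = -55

Row-reduce:
R1 ← R1 / (117/2).
R2 ← R2 − 15·R1.
R3 ← R3 − 17·R1.
R2 ← R2 / (788/39).
R1 ← R1 + 25/117·R2.
R3 ← R3 + 394/117·R2.
Rank is 2 with 3 unknowns, leaving x_3 free.

infinitely many solutions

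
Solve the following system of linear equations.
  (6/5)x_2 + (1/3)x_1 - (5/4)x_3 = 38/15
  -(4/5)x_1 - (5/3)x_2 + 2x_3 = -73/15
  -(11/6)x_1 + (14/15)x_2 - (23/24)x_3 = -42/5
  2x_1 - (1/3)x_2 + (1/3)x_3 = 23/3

Row-reduce:
R1 ← R1 / (1/3).
R2 ← R2 + 4/5·R1.
R3 ← R3 + 11/6·R1.
R4 ← R4 − 2·R1.
R2 ← R2 / (91/75).
R1 ← R1 − 18/5·R2.
R3 ← R3 − 113/15·R2.
R4 ← R4 + 113/15·R2.
R3 ← R3 / (-887/546).
R1 ← R1 + 285/364·R3.
R2 ← R2 + 75/91·R3.
R4 ← R4 − 887/546·R3.
Row 4 reduces to 0 = -2, a contradiction. The system is inconsistent.

no solution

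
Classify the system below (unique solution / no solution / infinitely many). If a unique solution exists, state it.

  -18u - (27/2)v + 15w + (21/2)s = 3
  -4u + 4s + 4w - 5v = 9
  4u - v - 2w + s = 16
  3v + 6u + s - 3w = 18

infinitely many solutions

Row-reduce:
R1 ← R1 / (-18).
R2 ← R2 + 4·R1.
R3 ← R3 − 4·R1.
R4 ← R4 − 6·R1.
R2 ← R2 / (-2).
R1 ← R1 − 3/4·R2.
R3 ← R3 + 4·R2.
R4 ← R4 + 3/2·R2.
Swap R3 and R4.
R3 ← R3 / (3/2).
R1 ← R1 + 7/12·R3.
R2 ← R2 + 1/3·R3.
Rank is 3 with 4 unknowns, leaving s free.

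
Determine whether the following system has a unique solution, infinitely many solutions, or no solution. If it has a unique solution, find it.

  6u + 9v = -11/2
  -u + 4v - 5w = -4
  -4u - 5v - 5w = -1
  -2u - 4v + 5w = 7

Row-reduce:
R1 ← R1 / (6).
R2 ← R2 + 1·R1.
R3 ← R3 + 4·R1.
R4 ← R4 + 2·R1.
R2 ← R2 / (11/2).
R1 ← R1 − 3/2·R2.
R3 ← R3 − 1·R2.
R4 ← R4 + 1·R2.
R3 ← R3 / (-45/11).
R1 ← R1 − 15/11·R3.
R2 ← R2 + 10/11·R3.
R4 ← R4 − 45/11·R3.
Row 4 reduces to 0 = 1/2, a contradiction. The system is inconsistent.

no solution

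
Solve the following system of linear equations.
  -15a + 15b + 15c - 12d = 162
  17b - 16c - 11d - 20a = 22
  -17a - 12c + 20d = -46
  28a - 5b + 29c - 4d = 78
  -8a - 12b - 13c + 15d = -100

Row-reduce the augmented matrix:
R1 ← R1 / (-15).
R2 ← R2 + 20·R1.
R3 ← R3 + 17·R1.
R4 ← R4 − 28·R1.
R5 ← R5 + 8·R1.
R2 ← R2 / (-3).
R1 ← R1 + 1·R2.
R3 ← R3 + 17·R2.
R4 ← R4 − 23·R2.
R5 ← R5 + 20·R2.
R3 ← R3 / (175).
R1 ← R1 − 11·R3.
R2 ← R2 − 12·R3.
R4 ← R4 + 219·R3.
R5 ← R5 − 219·R3.
R4 ← R4 / (48626/2625).
R1 ← R1 + 1048/875·R4.
R2 ← R2 + 5323/2625·R4.
R3 ← R3 − 79/2625·R4.
R5 ← R5 + 48626/2625·R4.
R5 reduces to 0 = 0, so the extra equation is consistent.
Reading off the reduced rows gives a = -2, b = 3, c = 5, d = -1.

a = -2, b = 3, c = 5, d = -1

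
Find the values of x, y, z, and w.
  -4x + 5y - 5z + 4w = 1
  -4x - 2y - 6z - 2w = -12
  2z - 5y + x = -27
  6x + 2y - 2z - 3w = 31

Row-reduce the augmented matrix:
R1 ← R1 / (-4).
R2 ← R2 + 4·R1.
R3 ← R3 − 1·R1.
R4 ← R4 − 6·R1.
R2 ← R2 / (-7).
R1 ← R1 + 5/4·R2.
R3 ← R3 + 15/4·R2.
R4 ← R4 − 19/2·R2.
R3 ← R3 / (9/7).
R1 ← R1 − 10/7·R3.
R2 ← R2 − 1/7·R3.
R4 ← R4 + 76/7·R3.
R4 ← R4 / (274/9).
R1 ← R1 + 83/18·R4.
R2 ← R2 − 7/18·R4.
R3 ← R3 − 59/18·R4.
Reading off the reduced rows gives x = 1, y = 6, z = 1, w = -5.

x = 1, y = 6, z = 1, w = -5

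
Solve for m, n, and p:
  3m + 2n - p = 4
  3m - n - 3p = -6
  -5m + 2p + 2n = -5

Row-reduce the augmented matrix:
R1 ← R1 / (3).
R2 ← R2 − 3·R1.
R3 ← R3 + 5·R1.
R2 ← R2 / (-3).
R1 ← R1 − 2/3·R2.
R3 ← R3 − 16/3·R2.
R3 ← R3 / (-29/9).
R1 ← R1 + 7/9·R3.
R2 ← R2 − 2/3·R3.
Reading off the reduced rows gives m = 3, n = 0, p = 5.

m = 3, n = 0, p = 5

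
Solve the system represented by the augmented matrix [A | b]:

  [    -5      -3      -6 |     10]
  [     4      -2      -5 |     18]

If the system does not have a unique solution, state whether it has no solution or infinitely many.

infinitely many solutions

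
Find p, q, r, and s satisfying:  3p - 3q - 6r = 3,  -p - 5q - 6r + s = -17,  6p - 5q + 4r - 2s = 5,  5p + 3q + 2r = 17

Row-reduce the augmented matrix:
R1 ← R1 / (3).
R2 ← R2 + 1·R1.
R3 ← R3 − 6·R1.
R4 ← R4 − 5·R1.
R2 ← R2 / (-6).
R1 ← R1 + 1·R2.
R3 ← R3 − 1·R2.
R4 ← R4 − 8·R2.
R3 ← R3 / (44/3).
R1 ← R1 + 2/3·R3.
R2 ← R2 − 4/3·R3.
R4 ← R4 − 4/3·R3.
R4 ← R4 / (3/2).
R1 ← R1 + 1/4·R4.
R3 ← R3 + 1/8·R4.
Reading off the reduced rows gives p = 2, q = 3, r = -1, s = -6.

p = 2, q = 3, r = -1, s = -6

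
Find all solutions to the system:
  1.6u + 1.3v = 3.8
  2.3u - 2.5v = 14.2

u = 4, v = -2

Row-reduce the augmented matrix:
R1 ← R1 / (8/5).
R2 ← R2 − 23/10·R1.
R2 ← R2 / (-699/160).
R1 ← R1 − 13/16·R2.
Reading off the reduced rows gives u = 4, v = -2.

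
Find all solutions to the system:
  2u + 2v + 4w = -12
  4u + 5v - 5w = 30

Row-reduce:
R1 ← R1 / (2).
R2 ← R2 − 4·R1.
R1 ← R1 − 1·R2.
Rank is 2 with 3 unknowns, leaving w free.

infinitely many solutions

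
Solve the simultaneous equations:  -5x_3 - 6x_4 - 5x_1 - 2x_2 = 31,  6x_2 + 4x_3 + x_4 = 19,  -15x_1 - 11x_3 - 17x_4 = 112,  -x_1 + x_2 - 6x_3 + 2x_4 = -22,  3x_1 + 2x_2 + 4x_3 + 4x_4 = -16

x_1 = -4, x_2 = 2, x_3 = 3, x_4 = -5

Row-reduce the augmented matrix:
R1 ← R1 / (-5).
R3 ← R3 + 15·R1.
R4 ← R4 + 1·R1.
R5 ← R5 − 3·R1.
R2 ← R2 / (6).
R1 ← R1 − 2/5·R2.
R3 ← R3 − 6·R2.
R4 ← R4 − 7/5·R2.
R5 ← R5 − 4/5·R2.
Swap R3 and R4.
R3 ← R3 / (-89/15).
R1 ← R1 − 11/15·R3.
R2 ← R2 − 2/3·R3.
R5 ← R5 − 7/15·R3.
Swap R4 and R5.
R4 ← R4 / (1/2).
R1 ← R1 − 3/2·R4.
R2 ← R2 − 1/2·R4.
R3 ← R3 + 1/2·R4.
R5 reduces to 0 = 0, so the extra equation is consistent.
Reading off the reduced rows gives x_1 = -4, x_2 = 2, x_3 = 3, x_4 = -5.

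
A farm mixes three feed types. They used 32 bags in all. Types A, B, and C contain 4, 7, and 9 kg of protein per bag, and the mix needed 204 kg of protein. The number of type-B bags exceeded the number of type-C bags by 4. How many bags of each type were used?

type-A bags: 12, type-B bags: 12, type-C bags: 8

Let a = type-A bags, b = type-B bags, c = type-C bags.
  a + b + c = 32
  4a + 7b + 9c = 204
  b - c = 4
Row-reduce the augmented matrix:
R2 ← R2 − 4·R1.
R2 ← R2 / (3).
R1 ← R1 − 1·R2.
R3 ← R3 − 1·R2.
R3 ← R3 / (-8/3).
R1 ← R1 + 2/3·R3.
R2 ← R2 − 5/3·R3.
Reading off the reduced rows gives a = 12, b = 12, c = 8.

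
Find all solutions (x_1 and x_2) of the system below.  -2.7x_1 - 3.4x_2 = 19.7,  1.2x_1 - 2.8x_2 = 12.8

Row-reduce the augmented matrix:
R1 ← R1 / (-27/10).
R2 ← R2 − 6/5·R1.
R2 ← R2 / (-194/45).
R1 ← R1 − 34/27·R2.
Reading off the reduced rows gives x_1 = -1, x_2 = -5.

x_1 = -1, x_2 = -5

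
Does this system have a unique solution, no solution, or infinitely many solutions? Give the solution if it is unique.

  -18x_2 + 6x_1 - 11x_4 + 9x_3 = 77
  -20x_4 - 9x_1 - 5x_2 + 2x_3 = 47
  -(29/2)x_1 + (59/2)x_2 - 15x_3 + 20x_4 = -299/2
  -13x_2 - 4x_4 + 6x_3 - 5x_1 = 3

no solution

Row-reduce:
R1 ← R1 / (6).
R2 ← R2 + 9·R1.
R3 ← R3 + 29/2·R1.
R4 ← R4 + 5·R1.
R2 ← R2 / (-32).
R1 ← R1 + 3·R2.
R3 ← R3 + 14·R2.
R4 ← R4 + 28·R2.
R3 ← R3 / (-1/32).
R1 ← R1 − 3/64·R3.
R2 ← R2 + 31/64·R3.
R4 ← R4 + 1/16·R3.
Row 4 reduces to 0 = -6, a contradiction. The system is inconsistent.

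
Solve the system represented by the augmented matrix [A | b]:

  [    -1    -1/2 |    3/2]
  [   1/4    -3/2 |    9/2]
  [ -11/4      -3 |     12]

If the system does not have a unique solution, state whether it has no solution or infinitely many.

Row-reduce:
R1 ← R1 / (-1).
R2 ← R2 − 1/4·R1.
R3 ← R3 + 11/4·R1.
R2 ← R2 / (-13/8).
R1 ← R1 − 1/2·R2.
R3 ← R3 + 13/8·R2.
Row 3 reduces to 0 = 3, a contradiction. The system is inconsistent.

no solution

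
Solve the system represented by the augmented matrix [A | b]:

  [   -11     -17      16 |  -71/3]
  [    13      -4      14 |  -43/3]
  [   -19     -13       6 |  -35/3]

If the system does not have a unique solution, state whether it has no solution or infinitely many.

x_1 = -1, x_2 = 8/3, x_3 = 2/3

Row-reduce the augmented matrix:
R1 ← R1 / (-11).
R2 ← R2 − 13·R1.
R3 ← R3 + 19·R1.
R2 ← R2 / (-265/11).
R1 ← R1 − 17/11·R2.
R3 ← R3 − 180/11·R2.
R3 ← R3 / (38/53).
R1 ← R1 − 174/265·R3.
R2 ← R2 + 362/265·R3.
Reading off the reduced rows gives x_1 = -1, x_2 = 8/3, x_3 = 2/3.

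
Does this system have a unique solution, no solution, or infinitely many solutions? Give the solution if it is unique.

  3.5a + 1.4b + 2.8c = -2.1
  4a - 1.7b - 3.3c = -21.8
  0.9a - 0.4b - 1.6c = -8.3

a = -3, b = -2, c = 4

Row-reduce the augmented matrix:
R1 ← R1 / (7/2).
R2 ← R2 − 4·R1.
R3 ← R3 − 9/10·R1.
R2 ← R2 / (-33/10).
R1 ← R1 − 2/5·R2.
R3 ← R3 + 19/25·R2.
R3 ← R3 / (-679/825).
R1 ← R1 − 2/165·R3.
R2 ← R2 − 65/33·R3.
Reading off the reduced rows gives a = -3, b = -2, c = 4.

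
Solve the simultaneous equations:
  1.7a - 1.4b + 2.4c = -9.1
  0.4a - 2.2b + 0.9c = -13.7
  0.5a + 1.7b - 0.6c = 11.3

a = 1, b = 6, c = -1

Row-reduce the augmented matrix:
R1 ← R1 / (17/10).
R2 ← R2 − 2/5·R1.
R3 ← R3 − 1/2·R1.
R2 ← R2 / (-159/85).
R1 ← R1 + 14/17·R2.
R3 ← R3 − 359/170·R2.
R3 ← R3 / (-983/1060).
R1 ← R1 − 67/53·R3.
R2 ← R2 + 19/106·R3.
Reading off the reduced rows gives a = 1, b = 6, c = -1.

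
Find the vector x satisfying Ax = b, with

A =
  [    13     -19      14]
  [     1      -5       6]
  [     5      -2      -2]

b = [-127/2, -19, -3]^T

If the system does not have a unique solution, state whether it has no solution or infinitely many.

no solution

Row-reduce:
R1 ← R1 / (13).
R2 ← R2 − 1·R1.
R3 ← R3 − 5·R1.
R2 ← R2 / (-46/13).
R1 ← R1 + 19/13·R2.
R3 ← R3 − 69/13·R2.
Row 3 reduces to 0 = 1/4, a contradiction. The system is inconsistent.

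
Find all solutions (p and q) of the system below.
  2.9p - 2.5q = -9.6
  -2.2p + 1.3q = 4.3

p = 1, q = 5

Row-reduce the augmented matrix:
R1 ← R1 / (29/10).
R2 ← R2 + 11/5·R1.
R2 ← R2 / (-173/290).
R1 ← R1 + 25/29·R2.
Reading off the reduced rows gives p = 1, q = 5.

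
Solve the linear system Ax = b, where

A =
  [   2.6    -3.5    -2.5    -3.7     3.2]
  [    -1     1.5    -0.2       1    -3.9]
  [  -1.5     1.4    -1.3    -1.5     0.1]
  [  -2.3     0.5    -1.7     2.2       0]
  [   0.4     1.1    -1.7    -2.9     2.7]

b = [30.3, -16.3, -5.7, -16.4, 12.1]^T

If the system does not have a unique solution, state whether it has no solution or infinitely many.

Row-reduce the augmented matrix:
R1 ← R1 / (13/5).
R2 ← R2 + 1·R1.
R3 ← R3 + 3/2·R1.
R4 ← R4 + 23/10·R1.
R5 ← R5 − 2/5·R1.
R2 ← R2 / (2/13).
R1 ← R1 + 35/26·R2.
R3 ← R3 + 161/260·R2.
R4 ← R4 + 135/52·R2.
R5 ← R5 − 213/130·R2.
R3 ← R3 / (-2967/400).
R1 ← R1 + 89/8·R3.
R2 ← R2 + 151/20·R3.
R4 ← R4 + 1881/80·R3.
R5 ← R5 − 2211/200·R3.
R4 ← R4 / (86109/9890).
R1 ← R1 − 8546/2967·R4.
R2 ← R2 − 7960/2967·R4.
R3 ← R3 − 2135/2967·R4.
R5 ← R5 + 28582/4945·R4.
R5 ← R5 / (1380005/172218).
R1 ← R1 + 1082656/258327·R5.
R2 ← R2 + 1028429/258327·R5.
R3 ← R3 − 612239/258327·R5.
R4 ← R4 + 141680/86109·R5.
Reading off the reduced rows gives x_1 = 5, x_2 = -1, x_3 = 0, x_4 = -2, x_5 = 2.

x_1 = 5, x_2 = -1, x_3 = 0, x_4 = -2, x_5 = 2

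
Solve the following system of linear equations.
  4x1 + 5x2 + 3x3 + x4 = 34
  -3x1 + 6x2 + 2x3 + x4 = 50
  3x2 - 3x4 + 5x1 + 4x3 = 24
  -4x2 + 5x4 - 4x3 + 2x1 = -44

Row-reduce the augmented matrix:
R1 ← R1 / (4).
R2 ← R2 + 3·R1.
R3 ← R3 − 5·R1.
R4 ← R4 − 2·R1.
R2 ← R2 / (39/4).
R1 ← R1 − 5/4·R2.
R3 ← R3 + 13/4·R2.
R4 ← R4 + 13/2·R2.
R3 ← R3 / (5/3).
R1 ← R1 − 8/39·R3.
R2 ← R2 − 17/39·R3.
R4 ← R4 + 8/3·R3.
R4 ← R4 / (-1/5).
R1 ← R1 − 31/65·R4.
R2 ← R2 − 74/65·R4.
R3 ← R3 + 11/5·R4.
Reading off the reduced rows gives x1 = -2, x2 = 6, x3 = 4, x4 = 0.

x1 = -2, x2 = 6, x3 = 4, x4 = 0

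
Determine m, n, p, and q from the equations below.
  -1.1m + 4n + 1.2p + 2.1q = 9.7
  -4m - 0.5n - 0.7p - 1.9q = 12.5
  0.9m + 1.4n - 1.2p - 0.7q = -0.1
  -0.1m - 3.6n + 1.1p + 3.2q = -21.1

m = -2, n = 3, p = 5, q = -5

Row-reduce the augmented matrix:
R1 ← R1 / (-11/10).
R2 ← R2 + 4·R1.
R3 ← R3 − 9/10·R1.
R4 ← R4 + 1/10·R1.
R2 ← R2 / (-331/22).
R1 ← R1 + 40/11·R2.
R3 ← R3 − 257/55·R2.
R4 ← R4 + 218/55·R2.
R3 ← R3 / (-14819/8275).
R1 ← R1 − 44/331·R3.
R2 ← R2 − 557/1655·R3.
R4 ← R4 − 38477/16550·R3.
R4 ← R4 / (222151/74095).
R1 ← R1 − 3727/14819·R4.
R2 ← R2 − 3980/14819·R4.
R3 ← R3 − 16083/14819·R4.
Reading off the reduced rows gives m = -2, n = 3, p = 5, q = -5.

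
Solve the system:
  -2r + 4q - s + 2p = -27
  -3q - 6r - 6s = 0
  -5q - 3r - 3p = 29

Row-reduce:
R1 ← R1 / (2).
R3 ← R3 + 3·R1.
R2 ← R2 / (-3).
R1 ← R1 − 2·R2.
R3 ← R3 − 1·R2.
R3 ← R3 / (-8).
R1 ← R1 + 5·R3.
R2 ← R2 − 2·R3.
Rank is 3 with 4 unknowns, leaving s free.

infinitely many solutions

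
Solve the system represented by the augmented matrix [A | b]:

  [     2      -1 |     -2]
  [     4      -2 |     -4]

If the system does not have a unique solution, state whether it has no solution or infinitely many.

Row-reduce:
R1 ← R1 / (2).
R2 ← R2 − 4·R1.
Rank is 1 with 2 unknowns, leaving x_2 free.

infinitely many solutions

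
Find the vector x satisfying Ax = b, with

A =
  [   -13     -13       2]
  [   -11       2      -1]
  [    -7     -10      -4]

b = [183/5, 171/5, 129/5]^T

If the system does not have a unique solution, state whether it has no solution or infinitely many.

x_1 = -3, x_2 = 0, x_3 = -6/5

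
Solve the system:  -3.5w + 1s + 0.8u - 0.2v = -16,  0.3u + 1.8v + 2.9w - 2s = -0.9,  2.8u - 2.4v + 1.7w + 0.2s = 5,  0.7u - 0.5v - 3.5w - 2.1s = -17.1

u = -5, v = -5, w = 4, s = 1

Row-reduce the augmented matrix:
R1 ← R1 / (4/5).
R2 ← R2 − 3/10·R1.
R3 ← R3 − 14/5·R1.
R4 ← R4 − 7/10·R1.
R2 ← R2 / (15/8).
R1 ← R1 + 1/4·R2.
R3 ← R3 + 17/10·R2.
R4 ← R4 + 13/40·R2.
R3 ← R3 / (13327/750).
R1 ← R1 + 286/75·R3.
R2 ← R2 − 337/150·R3.
R4 ← R4 − 439/1500·R3.
R4 ← R4 / (-439371/133270).
R1 ← R1 + 3158/13327·R4.
R2 ← R2 + 7692/13327·R4.
R3 ← R3 + 4090/13327·R4.
Reading off the reduced rows gives u = -5, v = -5, w = 4, s = 1.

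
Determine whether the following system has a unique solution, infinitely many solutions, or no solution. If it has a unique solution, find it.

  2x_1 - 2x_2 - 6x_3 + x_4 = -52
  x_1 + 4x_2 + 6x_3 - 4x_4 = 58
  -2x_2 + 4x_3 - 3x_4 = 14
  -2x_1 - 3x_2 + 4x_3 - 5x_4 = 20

x_1 = -4, x_2 = 6, x_3 = 5, x_4 = -2

Row-reduce the augmented matrix:
R1 ← R1 / (2).
R2 ← R2 − 1·R1.
R4 ← R4 + 2·R1.
R2 ← R2 / (5).
R1 ← R1 + 1·R2.
R3 ← R3 + 2·R2.
R4 ← R4 + 5·R2.
R3 ← R3 / (38/5).
R1 ← R1 + 6/5·R3.
R2 ← R2 − 9/5·R3.
R4 ← R4 − 7·R3.
R4 ← R4 / (-155/38).
R1 ← R1 + 22/19·R4.
R2 ← R2 − 9/38·R4.
R3 ← R3 + 12/19·R4.
Reading off the reduced rows gives x_1 = -4, x_2 = 6, x_3 = 5, x_4 = -2.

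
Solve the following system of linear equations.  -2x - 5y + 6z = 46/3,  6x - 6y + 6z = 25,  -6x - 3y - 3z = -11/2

x = 1, y = -5/3, z = 3/2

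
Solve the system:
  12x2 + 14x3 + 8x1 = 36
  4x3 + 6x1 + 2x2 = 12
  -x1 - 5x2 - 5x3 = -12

infinitely many solutions

Row-reduce:
R1 ← R1 / (8).
R2 ← R2 − 6·R1.
R3 ← R3 + 1·R1.
R2 ← R2 / (-7).
R1 ← R1 − 3/2·R2.
R3 ← R3 + 7/2·R2.
Rank is 2 with 3 unknowns, leaving x3 free.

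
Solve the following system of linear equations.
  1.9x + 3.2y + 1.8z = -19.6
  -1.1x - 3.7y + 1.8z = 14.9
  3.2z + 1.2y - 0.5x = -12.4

x = 0, y = -5, z = -2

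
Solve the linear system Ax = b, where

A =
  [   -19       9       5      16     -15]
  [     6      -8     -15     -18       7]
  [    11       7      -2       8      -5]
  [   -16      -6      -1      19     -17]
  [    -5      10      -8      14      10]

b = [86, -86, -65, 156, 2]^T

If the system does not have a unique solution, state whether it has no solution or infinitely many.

Row-reduce the augmented matrix:
R1 ← R1 / (-19).
R2 ← R2 − 6·R1.
R3 ← R3 − 11·R1.
R4 ← R4 + 16·R1.
R5 ← R5 + 5·R1.
R2 ← R2 / (-98/19).
R1 ← R1 + 9/19·R2.
R3 ← R3 − 232/19·R2.
R4 ← R4 + 258/19·R2.
R5 ← R5 − 145/19·R2.
R3 ← R3 / (-1513/49).
R1 ← R1 − 95/98·R3.
R2 ← R2 − 255/98·R3.
R4 ← R4 − 1476/49·R3.
R5 ← R5 + 2859/98·R3.
R4 ← R4 / (40173/1513).
R1 ← R1 + 111/1513·R4.
R2 ← R2 − 123/89·R4.
R3 ← R3 − 656/1513·R4.
R5 ← R5 − 4965/1513·R4.
R5 ← R5 / (734981/26782).
R1 ← R1 − 7211/26782·R5.
R2 ← R2 + 4825/26782·R5.
R3 ← R3 − 22936/40173·R5.
R4 ← R4 + 27914/40173·R5.
Reading off the reduced rows gives x_1 = -4, x_2 = -6, x_3 = 3, x_4 = 4, x_5 = 1.

x_1 = -4, x_2 = -6, x_3 = 3, x_4 = 4, x_5 = 1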